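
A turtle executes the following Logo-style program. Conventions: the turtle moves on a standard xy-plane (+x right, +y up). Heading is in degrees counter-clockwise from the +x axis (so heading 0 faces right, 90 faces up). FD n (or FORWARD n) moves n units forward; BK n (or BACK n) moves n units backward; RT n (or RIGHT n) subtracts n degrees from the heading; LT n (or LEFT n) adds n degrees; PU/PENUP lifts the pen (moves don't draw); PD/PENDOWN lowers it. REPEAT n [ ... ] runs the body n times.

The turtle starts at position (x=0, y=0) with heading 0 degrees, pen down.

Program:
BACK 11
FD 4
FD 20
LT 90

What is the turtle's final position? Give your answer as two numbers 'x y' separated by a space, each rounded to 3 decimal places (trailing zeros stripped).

Answer: 13 0

Derivation:
Executing turtle program step by step:
Start: pos=(0,0), heading=0, pen down
BK 11: (0,0) -> (-11,0) [heading=0, draw]
FD 4: (-11,0) -> (-7,0) [heading=0, draw]
FD 20: (-7,0) -> (13,0) [heading=0, draw]
LT 90: heading 0 -> 90
Final: pos=(13,0), heading=90, 3 segment(s) drawn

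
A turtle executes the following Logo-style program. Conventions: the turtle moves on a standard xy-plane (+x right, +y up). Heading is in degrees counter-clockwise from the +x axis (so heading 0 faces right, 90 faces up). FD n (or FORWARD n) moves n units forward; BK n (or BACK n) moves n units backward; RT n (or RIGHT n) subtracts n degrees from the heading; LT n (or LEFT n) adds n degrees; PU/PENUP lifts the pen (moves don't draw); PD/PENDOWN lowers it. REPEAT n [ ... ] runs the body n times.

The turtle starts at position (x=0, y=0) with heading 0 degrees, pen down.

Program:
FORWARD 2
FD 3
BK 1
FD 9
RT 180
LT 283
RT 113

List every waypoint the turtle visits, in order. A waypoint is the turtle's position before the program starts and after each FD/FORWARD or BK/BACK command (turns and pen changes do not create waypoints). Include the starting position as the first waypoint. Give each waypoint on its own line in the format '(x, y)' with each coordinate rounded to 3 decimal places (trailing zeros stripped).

Executing turtle program step by step:
Start: pos=(0,0), heading=0, pen down
FD 2: (0,0) -> (2,0) [heading=0, draw]
FD 3: (2,0) -> (5,0) [heading=0, draw]
BK 1: (5,0) -> (4,0) [heading=0, draw]
FD 9: (4,0) -> (13,0) [heading=0, draw]
RT 180: heading 0 -> 180
LT 283: heading 180 -> 103
RT 113: heading 103 -> 350
Final: pos=(13,0), heading=350, 4 segment(s) drawn
Waypoints (5 total):
(0, 0)
(2, 0)
(5, 0)
(4, 0)
(13, 0)

Answer: (0, 0)
(2, 0)
(5, 0)
(4, 0)
(13, 0)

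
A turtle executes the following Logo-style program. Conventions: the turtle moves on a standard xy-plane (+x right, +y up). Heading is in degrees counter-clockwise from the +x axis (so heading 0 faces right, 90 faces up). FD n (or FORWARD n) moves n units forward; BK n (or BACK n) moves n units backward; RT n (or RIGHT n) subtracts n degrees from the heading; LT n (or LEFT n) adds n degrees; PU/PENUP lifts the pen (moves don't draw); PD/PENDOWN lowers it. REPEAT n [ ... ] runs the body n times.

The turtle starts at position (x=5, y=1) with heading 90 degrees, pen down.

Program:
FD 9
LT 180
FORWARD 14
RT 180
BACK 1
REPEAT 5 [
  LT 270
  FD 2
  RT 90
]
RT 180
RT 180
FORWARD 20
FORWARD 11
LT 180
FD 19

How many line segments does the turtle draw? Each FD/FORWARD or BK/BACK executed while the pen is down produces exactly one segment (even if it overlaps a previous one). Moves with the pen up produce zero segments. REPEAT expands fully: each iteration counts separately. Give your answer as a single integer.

Answer: 11

Derivation:
Executing turtle program step by step:
Start: pos=(5,1), heading=90, pen down
FD 9: (5,1) -> (5,10) [heading=90, draw]
LT 180: heading 90 -> 270
FD 14: (5,10) -> (5,-4) [heading=270, draw]
RT 180: heading 270 -> 90
BK 1: (5,-4) -> (5,-5) [heading=90, draw]
REPEAT 5 [
  -- iteration 1/5 --
  LT 270: heading 90 -> 0
  FD 2: (5,-5) -> (7,-5) [heading=0, draw]
  RT 90: heading 0 -> 270
  -- iteration 2/5 --
  LT 270: heading 270 -> 180
  FD 2: (7,-5) -> (5,-5) [heading=180, draw]
  RT 90: heading 180 -> 90
  -- iteration 3/5 --
  LT 270: heading 90 -> 0
  FD 2: (5,-5) -> (7,-5) [heading=0, draw]
  RT 90: heading 0 -> 270
  -- iteration 4/5 --
  LT 270: heading 270 -> 180
  FD 2: (7,-5) -> (5,-5) [heading=180, draw]
  RT 90: heading 180 -> 90
  -- iteration 5/5 --
  LT 270: heading 90 -> 0
  FD 2: (5,-5) -> (7,-5) [heading=0, draw]
  RT 90: heading 0 -> 270
]
RT 180: heading 270 -> 90
RT 180: heading 90 -> 270
FD 20: (7,-5) -> (7,-25) [heading=270, draw]
FD 11: (7,-25) -> (7,-36) [heading=270, draw]
LT 180: heading 270 -> 90
FD 19: (7,-36) -> (7,-17) [heading=90, draw]
Final: pos=(7,-17), heading=90, 11 segment(s) drawn
Segments drawn: 11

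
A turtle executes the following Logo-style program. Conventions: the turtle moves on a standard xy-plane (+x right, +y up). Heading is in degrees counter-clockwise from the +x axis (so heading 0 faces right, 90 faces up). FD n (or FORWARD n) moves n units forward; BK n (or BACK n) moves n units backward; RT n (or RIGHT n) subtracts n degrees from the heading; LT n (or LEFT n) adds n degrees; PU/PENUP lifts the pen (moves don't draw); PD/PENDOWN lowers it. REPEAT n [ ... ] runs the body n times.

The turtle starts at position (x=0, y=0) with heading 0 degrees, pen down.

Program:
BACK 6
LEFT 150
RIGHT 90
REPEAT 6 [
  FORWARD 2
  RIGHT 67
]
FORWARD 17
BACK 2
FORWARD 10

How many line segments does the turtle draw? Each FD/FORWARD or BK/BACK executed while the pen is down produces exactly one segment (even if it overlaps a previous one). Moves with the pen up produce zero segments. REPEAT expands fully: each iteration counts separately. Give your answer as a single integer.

Executing turtle program step by step:
Start: pos=(0,0), heading=0, pen down
BK 6: (0,0) -> (-6,0) [heading=0, draw]
LT 150: heading 0 -> 150
RT 90: heading 150 -> 60
REPEAT 6 [
  -- iteration 1/6 --
  FD 2: (-6,0) -> (-5,1.732) [heading=60, draw]
  RT 67: heading 60 -> 353
  -- iteration 2/6 --
  FD 2: (-5,1.732) -> (-3.015,1.488) [heading=353, draw]
  RT 67: heading 353 -> 286
  -- iteration 3/6 --
  FD 2: (-3.015,1.488) -> (-2.464,-0.434) [heading=286, draw]
  RT 67: heading 286 -> 219
  -- iteration 4/6 --
  FD 2: (-2.464,-0.434) -> (-4.018,-1.693) [heading=219, draw]
  RT 67: heading 219 -> 152
  -- iteration 5/6 --
  FD 2: (-4.018,-1.693) -> (-5.784,-0.754) [heading=152, draw]
  RT 67: heading 152 -> 85
  -- iteration 6/6 --
  FD 2: (-5.784,-0.754) -> (-5.61,1.238) [heading=85, draw]
  RT 67: heading 85 -> 18
]
FD 17: (-5.61,1.238) -> (10.558,6.492) [heading=18, draw]
BK 2: (10.558,6.492) -> (8.656,5.874) [heading=18, draw]
FD 10: (8.656,5.874) -> (18.167,8.964) [heading=18, draw]
Final: pos=(18.167,8.964), heading=18, 10 segment(s) drawn
Segments drawn: 10

Answer: 10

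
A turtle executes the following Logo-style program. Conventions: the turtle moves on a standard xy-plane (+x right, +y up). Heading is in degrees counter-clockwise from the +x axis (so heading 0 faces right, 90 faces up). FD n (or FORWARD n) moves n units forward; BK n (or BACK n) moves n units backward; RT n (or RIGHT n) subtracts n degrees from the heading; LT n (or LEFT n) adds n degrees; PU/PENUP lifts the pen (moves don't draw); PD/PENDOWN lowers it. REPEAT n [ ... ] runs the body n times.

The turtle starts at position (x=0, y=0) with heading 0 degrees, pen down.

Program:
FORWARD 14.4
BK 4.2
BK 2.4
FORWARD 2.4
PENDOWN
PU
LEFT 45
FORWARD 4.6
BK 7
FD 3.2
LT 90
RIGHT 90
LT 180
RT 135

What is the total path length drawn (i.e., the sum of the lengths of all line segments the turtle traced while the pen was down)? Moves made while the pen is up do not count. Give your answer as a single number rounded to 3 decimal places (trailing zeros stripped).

Answer: 23.4

Derivation:
Executing turtle program step by step:
Start: pos=(0,0), heading=0, pen down
FD 14.4: (0,0) -> (14.4,0) [heading=0, draw]
BK 4.2: (14.4,0) -> (10.2,0) [heading=0, draw]
BK 2.4: (10.2,0) -> (7.8,0) [heading=0, draw]
FD 2.4: (7.8,0) -> (10.2,0) [heading=0, draw]
PD: pen down
PU: pen up
LT 45: heading 0 -> 45
FD 4.6: (10.2,0) -> (13.453,3.253) [heading=45, move]
BK 7: (13.453,3.253) -> (8.503,-1.697) [heading=45, move]
FD 3.2: (8.503,-1.697) -> (10.766,0.566) [heading=45, move]
LT 90: heading 45 -> 135
RT 90: heading 135 -> 45
LT 180: heading 45 -> 225
RT 135: heading 225 -> 90
Final: pos=(10.766,0.566), heading=90, 4 segment(s) drawn

Segment lengths:
  seg 1: (0,0) -> (14.4,0), length = 14.4
  seg 2: (14.4,0) -> (10.2,0), length = 4.2
  seg 3: (10.2,0) -> (7.8,0), length = 2.4
  seg 4: (7.8,0) -> (10.2,0), length = 2.4
Total = 23.4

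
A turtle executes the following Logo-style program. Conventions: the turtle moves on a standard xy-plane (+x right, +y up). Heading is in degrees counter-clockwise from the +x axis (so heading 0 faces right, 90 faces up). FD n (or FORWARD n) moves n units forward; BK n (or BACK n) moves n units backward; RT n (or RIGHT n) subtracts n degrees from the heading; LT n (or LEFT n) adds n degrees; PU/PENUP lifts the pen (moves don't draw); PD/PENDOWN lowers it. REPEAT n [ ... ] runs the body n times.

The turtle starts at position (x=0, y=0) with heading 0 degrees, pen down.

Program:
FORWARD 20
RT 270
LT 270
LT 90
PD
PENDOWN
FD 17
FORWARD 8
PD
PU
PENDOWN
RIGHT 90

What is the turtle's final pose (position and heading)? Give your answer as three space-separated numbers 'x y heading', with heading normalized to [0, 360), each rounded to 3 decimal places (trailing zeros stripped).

Answer: 20 25 0

Derivation:
Executing turtle program step by step:
Start: pos=(0,0), heading=0, pen down
FD 20: (0,0) -> (20,0) [heading=0, draw]
RT 270: heading 0 -> 90
LT 270: heading 90 -> 0
LT 90: heading 0 -> 90
PD: pen down
PD: pen down
FD 17: (20,0) -> (20,17) [heading=90, draw]
FD 8: (20,17) -> (20,25) [heading=90, draw]
PD: pen down
PU: pen up
PD: pen down
RT 90: heading 90 -> 0
Final: pos=(20,25), heading=0, 3 segment(s) drawn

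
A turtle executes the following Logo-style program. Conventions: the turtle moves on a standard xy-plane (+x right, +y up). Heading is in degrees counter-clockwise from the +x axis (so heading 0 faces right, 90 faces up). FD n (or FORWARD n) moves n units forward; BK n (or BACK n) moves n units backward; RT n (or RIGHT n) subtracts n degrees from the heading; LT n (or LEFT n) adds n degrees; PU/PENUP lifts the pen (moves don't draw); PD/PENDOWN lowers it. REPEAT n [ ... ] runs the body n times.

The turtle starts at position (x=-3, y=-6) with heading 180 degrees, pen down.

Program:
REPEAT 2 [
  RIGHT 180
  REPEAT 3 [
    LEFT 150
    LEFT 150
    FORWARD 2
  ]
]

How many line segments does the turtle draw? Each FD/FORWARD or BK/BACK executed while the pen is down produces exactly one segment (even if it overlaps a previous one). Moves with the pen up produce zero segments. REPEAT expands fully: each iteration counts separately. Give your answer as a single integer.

Executing turtle program step by step:
Start: pos=(-3,-6), heading=180, pen down
REPEAT 2 [
  -- iteration 1/2 --
  RT 180: heading 180 -> 0
  REPEAT 3 [
    -- iteration 1/3 --
    LT 150: heading 0 -> 150
    LT 150: heading 150 -> 300
    FD 2: (-3,-6) -> (-2,-7.732) [heading=300, draw]
    -- iteration 2/3 --
    LT 150: heading 300 -> 90
    LT 150: heading 90 -> 240
    FD 2: (-2,-7.732) -> (-3,-9.464) [heading=240, draw]
    -- iteration 3/3 --
    LT 150: heading 240 -> 30
    LT 150: heading 30 -> 180
    FD 2: (-3,-9.464) -> (-5,-9.464) [heading=180, draw]
  ]
  -- iteration 2/2 --
  RT 180: heading 180 -> 0
  REPEAT 3 [
    -- iteration 1/3 --
    LT 150: heading 0 -> 150
    LT 150: heading 150 -> 300
    FD 2: (-5,-9.464) -> (-4,-11.196) [heading=300, draw]
    -- iteration 2/3 --
    LT 150: heading 300 -> 90
    LT 150: heading 90 -> 240
    FD 2: (-4,-11.196) -> (-5,-12.928) [heading=240, draw]
    -- iteration 3/3 --
    LT 150: heading 240 -> 30
    LT 150: heading 30 -> 180
    FD 2: (-5,-12.928) -> (-7,-12.928) [heading=180, draw]
  ]
]
Final: pos=(-7,-12.928), heading=180, 6 segment(s) drawn
Segments drawn: 6

Answer: 6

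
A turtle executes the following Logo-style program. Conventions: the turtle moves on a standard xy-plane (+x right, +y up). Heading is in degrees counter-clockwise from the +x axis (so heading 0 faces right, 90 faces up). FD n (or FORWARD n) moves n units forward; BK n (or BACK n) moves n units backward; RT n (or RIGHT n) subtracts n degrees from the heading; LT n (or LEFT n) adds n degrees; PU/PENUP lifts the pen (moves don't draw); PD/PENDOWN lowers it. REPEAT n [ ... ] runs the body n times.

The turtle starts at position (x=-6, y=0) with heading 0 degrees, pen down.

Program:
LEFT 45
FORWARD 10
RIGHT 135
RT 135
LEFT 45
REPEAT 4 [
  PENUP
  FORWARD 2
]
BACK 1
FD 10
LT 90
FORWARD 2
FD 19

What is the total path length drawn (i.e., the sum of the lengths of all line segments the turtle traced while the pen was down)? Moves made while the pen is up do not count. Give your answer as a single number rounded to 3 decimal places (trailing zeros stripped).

Executing turtle program step by step:
Start: pos=(-6,0), heading=0, pen down
LT 45: heading 0 -> 45
FD 10: (-6,0) -> (1.071,7.071) [heading=45, draw]
RT 135: heading 45 -> 270
RT 135: heading 270 -> 135
LT 45: heading 135 -> 180
REPEAT 4 [
  -- iteration 1/4 --
  PU: pen up
  FD 2: (1.071,7.071) -> (-0.929,7.071) [heading=180, move]
  -- iteration 2/4 --
  PU: pen up
  FD 2: (-0.929,7.071) -> (-2.929,7.071) [heading=180, move]
  -- iteration 3/4 --
  PU: pen up
  FD 2: (-2.929,7.071) -> (-4.929,7.071) [heading=180, move]
  -- iteration 4/4 --
  PU: pen up
  FD 2: (-4.929,7.071) -> (-6.929,7.071) [heading=180, move]
]
BK 1: (-6.929,7.071) -> (-5.929,7.071) [heading=180, move]
FD 10: (-5.929,7.071) -> (-15.929,7.071) [heading=180, move]
LT 90: heading 180 -> 270
FD 2: (-15.929,7.071) -> (-15.929,5.071) [heading=270, move]
FD 19: (-15.929,5.071) -> (-15.929,-13.929) [heading=270, move]
Final: pos=(-15.929,-13.929), heading=270, 1 segment(s) drawn

Segment lengths:
  seg 1: (-6,0) -> (1.071,7.071), length = 10
Total = 10

Answer: 10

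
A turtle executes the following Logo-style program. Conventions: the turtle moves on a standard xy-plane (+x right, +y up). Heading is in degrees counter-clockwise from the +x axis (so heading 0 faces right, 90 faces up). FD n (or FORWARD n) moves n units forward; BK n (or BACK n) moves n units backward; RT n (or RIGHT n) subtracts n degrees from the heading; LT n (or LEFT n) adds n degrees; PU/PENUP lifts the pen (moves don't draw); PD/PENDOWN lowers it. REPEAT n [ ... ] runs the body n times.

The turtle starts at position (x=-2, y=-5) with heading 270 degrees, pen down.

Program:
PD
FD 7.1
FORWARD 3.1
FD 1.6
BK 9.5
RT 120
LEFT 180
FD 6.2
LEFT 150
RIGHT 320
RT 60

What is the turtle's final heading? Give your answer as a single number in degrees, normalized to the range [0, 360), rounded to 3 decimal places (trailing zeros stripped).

Executing turtle program step by step:
Start: pos=(-2,-5), heading=270, pen down
PD: pen down
FD 7.1: (-2,-5) -> (-2,-12.1) [heading=270, draw]
FD 3.1: (-2,-12.1) -> (-2,-15.2) [heading=270, draw]
FD 1.6: (-2,-15.2) -> (-2,-16.8) [heading=270, draw]
BK 9.5: (-2,-16.8) -> (-2,-7.3) [heading=270, draw]
RT 120: heading 270 -> 150
LT 180: heading 150 -> 330
FD 6.2: (-2,-7.3) -> (3.369,-10.4) [heading=330, draw]
LT 150: heading 330 -> 120
RT 320: heading 120 -> 160
RT 60: heading 160 -> 100
Final: pos=(3.369,-10.4), heading=100, 5 segment(s) drawn

Answer: 100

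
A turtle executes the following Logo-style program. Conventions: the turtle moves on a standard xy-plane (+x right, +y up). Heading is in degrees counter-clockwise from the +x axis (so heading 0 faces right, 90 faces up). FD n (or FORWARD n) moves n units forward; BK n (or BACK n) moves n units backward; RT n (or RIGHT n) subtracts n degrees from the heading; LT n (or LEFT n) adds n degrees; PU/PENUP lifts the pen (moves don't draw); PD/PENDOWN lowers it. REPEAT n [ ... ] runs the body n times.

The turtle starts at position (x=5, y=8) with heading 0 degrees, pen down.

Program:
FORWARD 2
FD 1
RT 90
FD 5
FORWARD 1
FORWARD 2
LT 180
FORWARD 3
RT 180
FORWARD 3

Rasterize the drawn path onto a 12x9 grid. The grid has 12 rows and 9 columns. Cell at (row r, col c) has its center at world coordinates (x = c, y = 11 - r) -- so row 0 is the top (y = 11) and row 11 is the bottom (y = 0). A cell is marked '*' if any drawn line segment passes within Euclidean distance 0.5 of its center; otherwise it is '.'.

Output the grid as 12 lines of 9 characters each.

Answer: .........
.........
.........
.....****
........*
........*
........*
........*
........*
........*
........*
........*

Derivation:
Segment 0: (5,8) -> (7,8)
Segment 1: (7,8) -> (8,8)
Segment 2: (8,8) -> (8,3)
Segment 3: (8,3) -> (8,2)
Segment 4: (8,2) -> (8,0)
Segment 5: (8,0) -> (8,3)
Segment 6: (8,3) -> (8,0)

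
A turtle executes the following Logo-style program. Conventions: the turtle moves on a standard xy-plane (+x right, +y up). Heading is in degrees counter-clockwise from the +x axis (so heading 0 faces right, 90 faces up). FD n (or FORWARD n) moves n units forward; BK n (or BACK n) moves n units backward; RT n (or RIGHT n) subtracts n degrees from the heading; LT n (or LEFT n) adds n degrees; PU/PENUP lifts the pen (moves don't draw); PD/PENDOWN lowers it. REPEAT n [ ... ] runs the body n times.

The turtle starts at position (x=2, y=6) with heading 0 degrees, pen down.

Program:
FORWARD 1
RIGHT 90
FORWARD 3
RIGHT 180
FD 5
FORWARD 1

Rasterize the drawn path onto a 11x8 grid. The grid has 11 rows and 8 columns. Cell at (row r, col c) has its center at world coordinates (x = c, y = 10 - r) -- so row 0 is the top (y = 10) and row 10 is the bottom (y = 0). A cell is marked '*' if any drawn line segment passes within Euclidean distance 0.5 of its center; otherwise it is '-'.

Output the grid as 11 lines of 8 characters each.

Answer: --------
---*----
---*----
---*----
--**----
---*----
---*----
---*----
--------
--------
--------

Derivation:
Segment 0: (2,6) -> (3,6)
Segment 1: (3,6) -> (3,3)
Segment 2: (3,3) -> (3,8)
Segment 3: (3,8) -> (3,9)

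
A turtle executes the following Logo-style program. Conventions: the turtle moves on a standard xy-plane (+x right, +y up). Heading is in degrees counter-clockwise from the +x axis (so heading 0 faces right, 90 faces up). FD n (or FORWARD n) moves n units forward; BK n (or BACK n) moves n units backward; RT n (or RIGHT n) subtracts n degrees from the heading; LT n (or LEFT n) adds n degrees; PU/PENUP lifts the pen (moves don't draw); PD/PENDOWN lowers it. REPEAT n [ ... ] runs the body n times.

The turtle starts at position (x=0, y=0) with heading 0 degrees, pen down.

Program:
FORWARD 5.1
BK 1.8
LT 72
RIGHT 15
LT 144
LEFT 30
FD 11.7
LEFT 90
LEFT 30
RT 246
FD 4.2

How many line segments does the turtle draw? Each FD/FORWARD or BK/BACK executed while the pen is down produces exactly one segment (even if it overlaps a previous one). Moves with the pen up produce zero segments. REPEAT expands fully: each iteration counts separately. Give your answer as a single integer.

Answer: 4

Derivation:
Executing turtle program step by step:
Start: pos=(0,0), heading=0, pen down
FD 5.1: (0,0) -> (5.1,0) [heading=0, draw]
BK 1.8: (5.1,0) -> (3.3,0) [heading=0, draw]
LT 72: heading 0 -> 72
RT 15: heading 72 -> 57
LT 144: heading 57 -> 201
LT 30: heading 201 -> 231
FD 11.7: (3.3,0) -> (-4.063,-9.093) [heading=231, draw]
LT 90: heading 231 -> 321
LT 30: heading 321 -> 351
RT 246: heading 351 -> 105
FD 4.2: (-4.063,-9.093) -> (-5.15,-5.036) [heading=105, draw]
Final: pos=(-5.15,-5.036), heading=105, 4 segment(s) drawn
Segments drawn: 4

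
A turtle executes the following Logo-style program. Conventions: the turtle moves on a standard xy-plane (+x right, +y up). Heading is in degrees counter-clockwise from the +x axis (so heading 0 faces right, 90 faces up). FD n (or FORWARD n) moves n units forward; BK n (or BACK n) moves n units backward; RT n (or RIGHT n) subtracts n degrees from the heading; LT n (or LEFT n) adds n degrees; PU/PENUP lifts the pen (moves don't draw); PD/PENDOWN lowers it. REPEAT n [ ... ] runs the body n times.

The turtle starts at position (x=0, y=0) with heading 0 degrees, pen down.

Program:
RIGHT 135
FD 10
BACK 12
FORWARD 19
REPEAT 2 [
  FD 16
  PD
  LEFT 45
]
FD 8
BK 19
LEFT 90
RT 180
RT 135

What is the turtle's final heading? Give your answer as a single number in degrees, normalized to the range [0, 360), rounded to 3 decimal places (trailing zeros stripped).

Executing turtle program step by step:
Start: pos=(0,0), heading=0, pen down
RT 135: heading 0 -> 225
FD 10: (0,0) -> (-7.071,-7.071) [heading=225, draw]
BK 12: (-7.071,-7.071) -> (1.414,1.414) [heading=225, draw]
FD 19: (1.414,1.414) -> (-12.021,-12.021) [heading=225, draw]
REPEAT 2 [
  -- iteration 1/2 --
  FD 16: (-12.021,-12.021) -> (-23.335,-23.335) [heading=225, draw]
  PD: pen down
  LT 45: heading 225 -> 270
  -- iteration 2/2 --
  FD 16: (-23.335,-23.335) -> (-23.335,-39.335) [heading=270, draw]
  PD: pen down
  LT 45: heading 270 -> 315
]
FD 8: (-23.335,-39.335) -> (-17.678,-44.991) [heading=315, draw]
BK 19: (-17.678,-44.991) -> (-31.113,-31.556) [heading=315, draw]
LT 90: heading 315 -> 45
RT 180: heading 45 -> 225
RT 135: heading 225 -> 90
Final: pos=(-31.113,-31.556), heading=90, 7 segment(s) drawn

Answer: 90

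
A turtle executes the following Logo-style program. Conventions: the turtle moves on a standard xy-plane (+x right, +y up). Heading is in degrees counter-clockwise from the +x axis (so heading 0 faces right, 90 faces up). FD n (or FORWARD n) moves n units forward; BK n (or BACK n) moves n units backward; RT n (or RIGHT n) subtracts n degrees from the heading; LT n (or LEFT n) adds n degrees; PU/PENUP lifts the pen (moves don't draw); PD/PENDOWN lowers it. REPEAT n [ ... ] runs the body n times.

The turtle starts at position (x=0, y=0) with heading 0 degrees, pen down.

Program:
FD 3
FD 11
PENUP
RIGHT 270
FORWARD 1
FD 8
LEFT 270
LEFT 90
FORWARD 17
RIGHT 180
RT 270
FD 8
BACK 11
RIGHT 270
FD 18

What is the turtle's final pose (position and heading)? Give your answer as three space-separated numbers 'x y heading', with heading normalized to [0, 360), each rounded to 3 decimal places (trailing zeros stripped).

Executing turtle program step by step:
Start: pos=(0,0), heading=0, pen down
FD 3: (0,0) -> (3,0) [heading=0, draw]
FD 11: (3,0) -> (14,0) [heading=0, draw]
PU: pen up
RT 270: heading 0 -> 90
FD 1: (14,0) -> (14,1) [heading=90, move]
FD 8: (14,1) -> (14,9) [heading=90, move]
LT 270: heading 90 -> 0
LT 90: heading 0 -> 90
FD 17: (14,9) -> (14,26) [heading=90, move]
RT 180: heading 90 -> 270
RT 270: heading 270 -> 0
FD 8: (14,26) -> (22,26) [heading=0, move]
BK 11: (22,26) -> (11,26) [heading=0, move]
RT 270: heading 0 -> 90
FD 18: (11,26) -> (11,44) [heading=90, move]
Final: pos=(11,44), heading=90, 2 segment(s) drawn

Answer: 11 44 90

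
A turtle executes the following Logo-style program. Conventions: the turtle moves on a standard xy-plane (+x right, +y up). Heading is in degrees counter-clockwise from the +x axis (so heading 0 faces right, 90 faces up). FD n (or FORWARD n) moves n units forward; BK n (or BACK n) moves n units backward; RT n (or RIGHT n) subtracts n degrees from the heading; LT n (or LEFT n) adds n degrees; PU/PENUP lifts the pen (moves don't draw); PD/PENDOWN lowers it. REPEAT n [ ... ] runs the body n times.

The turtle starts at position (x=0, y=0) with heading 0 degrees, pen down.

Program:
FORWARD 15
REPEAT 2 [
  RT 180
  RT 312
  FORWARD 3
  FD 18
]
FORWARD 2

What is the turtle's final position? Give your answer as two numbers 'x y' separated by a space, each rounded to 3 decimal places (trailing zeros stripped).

Executing turtle program step by step:
Start: pos=(0,0), heading=0, pen down
FD 15: (0,0) -> (15,0) [heading=0, draw]
REPEAT 2 [
  -- iteration 1/2 --
  RT 180: heading 0 -> 180
  RT 312: heading 180 -> 228
  FD 3: (15,0) -> (12.993,-2.229) [heading=228, draw]
  FD 18: (12.993,-2.229) -> (0.948,-15.606) [heading=228, draw]
  -- iteration 2/2 --
  RT 180: heading 228 -> 48
  RT 312: heading 48 -> 96
  FD 3: (0.948,-15.606) -> (0.635,-12.622) [heading=96, draw]
  FD 18: (0.635,-12.622) -> (-1.247,5.279) [heading=96, draw]
]
FD 2: (-1.247,5.279) -> (-1.456,7.268) [heading=96, draw]
Final: pos=(-1.456,7.268), heading=96, 6 segment(s) drawn

Answer: -1.456 7.268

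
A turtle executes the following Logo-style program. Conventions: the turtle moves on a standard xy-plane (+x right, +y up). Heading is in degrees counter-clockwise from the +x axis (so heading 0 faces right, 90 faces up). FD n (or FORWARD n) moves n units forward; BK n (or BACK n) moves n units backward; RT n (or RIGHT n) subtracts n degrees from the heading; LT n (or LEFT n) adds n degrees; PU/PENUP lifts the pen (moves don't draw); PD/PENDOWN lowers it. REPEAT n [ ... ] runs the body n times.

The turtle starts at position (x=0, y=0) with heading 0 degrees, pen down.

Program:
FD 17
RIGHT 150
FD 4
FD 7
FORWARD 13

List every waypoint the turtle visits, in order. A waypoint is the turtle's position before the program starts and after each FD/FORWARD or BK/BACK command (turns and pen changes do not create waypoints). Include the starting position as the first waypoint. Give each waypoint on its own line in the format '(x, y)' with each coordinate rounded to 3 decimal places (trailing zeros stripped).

Executing turtle program step by step:
Start: pos=(0,0), heading=0, pen down
FD 17: (0,0) -> (17,0) [heading=0, draw]
RT 150: heading 0 -> 210
FD 4: (17,0) -> (13.536,-2) [heading=210, draw]
FD 7: (13.536,-2) -> (7.474,-5.5) [heading=210, draw]
FD 13: (7.474,-5.5) -> (-3.785,-12) [heading=210, draw]
Final: pos=(-3.785,-12), heading=210, 4 segment(s) drawn
Waypoints (5 total):
(0, 0)
(17, 0)
(13.536, -2)
(7.474, -5.5)
(-3.785, -12)

Answer: (0, 0)
(17, 0)
(13.536, -2)
(7.474, -5.5)
(-3.785, -12)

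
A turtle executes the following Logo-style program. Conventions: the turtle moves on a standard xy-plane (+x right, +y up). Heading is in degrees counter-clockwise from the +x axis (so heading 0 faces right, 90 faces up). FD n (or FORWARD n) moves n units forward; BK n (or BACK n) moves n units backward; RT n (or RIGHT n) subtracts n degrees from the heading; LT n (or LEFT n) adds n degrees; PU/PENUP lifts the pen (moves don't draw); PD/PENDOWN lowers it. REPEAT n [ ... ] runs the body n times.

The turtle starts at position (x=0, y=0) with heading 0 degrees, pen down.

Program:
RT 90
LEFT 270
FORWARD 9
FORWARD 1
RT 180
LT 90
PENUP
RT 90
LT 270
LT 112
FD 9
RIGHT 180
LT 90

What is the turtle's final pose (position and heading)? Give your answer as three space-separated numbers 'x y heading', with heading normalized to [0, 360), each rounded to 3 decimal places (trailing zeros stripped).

Answer: -1.655 3.371 292

Derivation:
Executing turtle program step by step:
Start: pos=(0,0), heading=0, pen down
RT 90: heading 0 -> 270
LT 270: heading 270 -> 180
FD 9: (0,0) -> (-9,0) [heading=180, draw]
FD 1: (-9,0) -> (-10,0) [heading=180, draw]
RT 180: heading 180 -> 0
LT 90: heading 0 -> 90
PU: pen up
RT 90: heading 90 -> 0
LT 270: heading 0 -> 270
LT 112: heading 270 -> 22
FD 9: (-10,0) -> (-1.655,3.371) [heading=22, move]
RT 180: heading 22 -> 202
LT 90: heading 202 -> 292
Final: pos=(-1.655,3.371), heading=292, 2 segment(s) drawn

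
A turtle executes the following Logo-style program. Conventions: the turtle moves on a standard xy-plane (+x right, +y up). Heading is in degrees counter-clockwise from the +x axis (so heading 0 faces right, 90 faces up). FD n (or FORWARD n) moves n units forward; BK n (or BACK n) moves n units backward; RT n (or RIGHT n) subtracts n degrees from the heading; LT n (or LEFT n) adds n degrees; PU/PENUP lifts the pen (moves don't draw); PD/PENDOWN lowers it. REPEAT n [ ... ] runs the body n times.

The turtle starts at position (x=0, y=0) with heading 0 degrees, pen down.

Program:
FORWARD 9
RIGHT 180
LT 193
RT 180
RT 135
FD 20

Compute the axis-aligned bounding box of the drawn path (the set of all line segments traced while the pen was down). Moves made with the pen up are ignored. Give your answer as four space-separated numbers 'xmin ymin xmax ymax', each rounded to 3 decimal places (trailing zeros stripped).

Executing turtle program step by step:
Start: pos=(0,0), heading=0, pen down
FD 9: (0,0) -> (9,0) [heading=0, draw]
RT 180: heading 0 -> 180
LT 193: heading 180 -> 13
RT 180: heading 13 -> 193
RT 135: heading 193 -> 58
FD 20: (9,0) -> (19.598,16.961) [heading=58, draw]
Final: pos=(19.598,16.961), heading=58, 2 segment(s) drawn

Segment endpoints: x in {0, 9, 19.598}, y in {0, 16.961}
xmin=0, ymin=0, xmax=19.598, ymax=16.961

Answer: 0 0 19.598 16.961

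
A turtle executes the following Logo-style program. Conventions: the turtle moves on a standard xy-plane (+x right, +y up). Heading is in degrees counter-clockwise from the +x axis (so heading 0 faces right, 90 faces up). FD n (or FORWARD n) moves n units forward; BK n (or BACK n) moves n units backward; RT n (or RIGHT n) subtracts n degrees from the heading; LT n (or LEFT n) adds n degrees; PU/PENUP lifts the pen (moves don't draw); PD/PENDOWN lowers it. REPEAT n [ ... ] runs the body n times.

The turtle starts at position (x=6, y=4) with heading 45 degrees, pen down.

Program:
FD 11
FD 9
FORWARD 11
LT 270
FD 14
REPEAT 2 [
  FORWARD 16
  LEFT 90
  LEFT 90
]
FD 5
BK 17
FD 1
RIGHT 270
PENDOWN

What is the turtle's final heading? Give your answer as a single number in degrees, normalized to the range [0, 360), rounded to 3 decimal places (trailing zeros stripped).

Answer: 45

Derivation:
Executing turtle program step by step:
Start: pos=(6,4), heading=45, pen down
FD 11: (6,4) -> (13.778,11.778) [heading=45, draw]
FD 9: (13.778,11.778) -> (20.142,18.142) [heading=45, draw]
FD 11: (20.142,18.142) -> (27.92,25.92) [heading=45, draw]
LT 270: heading 45 -> 315
FD 14: (27.92,25.92) -> (37.82,16.021) [heading=315, draw]
REPEAT 2 [
  -- iteration 1/2 --
  FD 16: (37.82,16.021) -> (49.134,4.707) [heading=315, draw]
  LT 90: heading 315 -> 45
  LT 90: heading 45 -> 135
  -- iteration 2/2 --
  FD 16: (49.134,4.707) -> (37.82,16.021) [heading=135, draw]
  LT 90: heading 135 -> 225
  LT 90: heading 225 -> 315
]
FD 5: (37.82,16.021) -> (41.355,12.485) [heading=315, draw]
BK 17: (41.355,12.485) -> (29.335,24.506) [heading=315, draw]
FD 1: (29.335,24.506) -> (30.042,23.799) [heading=315, draw]
RT 270: heading 315 -> 45
PD: pen down
Final: pos=(30.042,23.799), heading=45, 9 segment(s) drawn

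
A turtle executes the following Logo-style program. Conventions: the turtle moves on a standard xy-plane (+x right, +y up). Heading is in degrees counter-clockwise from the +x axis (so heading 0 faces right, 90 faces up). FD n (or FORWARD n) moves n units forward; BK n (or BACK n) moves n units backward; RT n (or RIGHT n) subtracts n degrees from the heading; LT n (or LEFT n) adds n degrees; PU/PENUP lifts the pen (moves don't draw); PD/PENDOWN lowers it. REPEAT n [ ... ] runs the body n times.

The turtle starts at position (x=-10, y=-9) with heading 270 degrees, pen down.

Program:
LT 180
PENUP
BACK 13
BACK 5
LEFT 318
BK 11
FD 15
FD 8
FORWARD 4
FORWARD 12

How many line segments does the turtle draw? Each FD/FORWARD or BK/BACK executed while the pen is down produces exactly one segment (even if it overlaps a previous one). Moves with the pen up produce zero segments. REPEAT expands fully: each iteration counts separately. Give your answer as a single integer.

Executing turtle program step by step:
Start: pos=(-10,-9), heading=270, pen down
LT 180: heading 270 -> 90
PU: pen up
BK 13: (-10,-9) -> (-10,-22) [heading=90, move]
BK 5: (-10,-22) -> (-10,-27) [heading=90, move]
LT 318: heading 90 -> 48
BK 11: (-10,-27) -> (-17.36,-35.175) [heading=48, move]
FD 15: (-17.36,-35.175) -> (-7.323,-24.027) [heading=48, move]
FD 8: (-7.323,-24.027) -> (-1.97,-18.082) [heading=48, move]
FD 4: (-1.97,-18.082) -> (0.706,-15.11) [heading=48, move]
FD 12: (0.706,-15.11) -> (8.736,-6.192) [heading=48, move]
Final: pos=(8.736,-6.192), heading=48, 0 segment(s) drawn
Segments drawn: 0

Answer: 0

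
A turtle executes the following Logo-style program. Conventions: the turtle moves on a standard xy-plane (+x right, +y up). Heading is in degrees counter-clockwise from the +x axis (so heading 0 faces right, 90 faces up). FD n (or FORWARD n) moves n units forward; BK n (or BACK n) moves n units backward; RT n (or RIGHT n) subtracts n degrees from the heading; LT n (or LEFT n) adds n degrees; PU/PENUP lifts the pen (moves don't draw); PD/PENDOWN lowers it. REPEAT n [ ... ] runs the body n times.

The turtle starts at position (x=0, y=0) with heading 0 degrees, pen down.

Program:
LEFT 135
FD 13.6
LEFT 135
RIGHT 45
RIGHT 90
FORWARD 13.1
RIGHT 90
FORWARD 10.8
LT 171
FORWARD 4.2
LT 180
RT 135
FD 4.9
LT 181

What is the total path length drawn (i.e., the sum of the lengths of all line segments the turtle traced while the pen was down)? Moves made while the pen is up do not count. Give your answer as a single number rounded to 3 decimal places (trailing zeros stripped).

Answer: 46.6

Derivation:
Executing turtle program step by step:
Start: pos=(0,0), heading=0, pen down
LT 135: heading 0 -> 135
FD 13.6: (0,0) -> (-9.617,9.617) [heading=135, draw]
LT 135: heading 135 -> 270
RT 45: heading 270 -> 225
RT 90: heading 225 -> 135
FD 13.1: (-9.617,9.617) -> (-18.88,18.88) [heading=135, draw]
RT 90: heading 135 -> 45
FD 10.8: (-18.88,18.88) -> (-11.243,26.517) [heading=45, draw]
LT 171: heading 45 -> 216
FD 4.2: (-11.243,26.517) -> (-14.641,24.048) [heading=216, draw]
LT 180: heading 216 -> 36
RT 135: heading 36 -> 261
FD 4.9: (-14.641,24.048) -> (-15.407,19.208) [heading=261, draw]
LT 181: heading 261 -> 82
Final: pos=(-15.407,19.208), heading=82, 5 segment(s) drawn

Segment lengths:
  seg 1: (0,0) -> (-9.617,9.617), length = 13.6
  seg 2: (-9.617,9.617) -> (-18.88,18.88), length = 13.1
  seg 3: (-18.88,18.88) -> (-11.243,26.517), length = 10.8
  seg 4: (-11.243,26.517) -> (-14.641,24.048), length = 4.2
  seg 5: (-14.641,24.048) -> (-15.407,19.208), length = 4.9
Total = 46.6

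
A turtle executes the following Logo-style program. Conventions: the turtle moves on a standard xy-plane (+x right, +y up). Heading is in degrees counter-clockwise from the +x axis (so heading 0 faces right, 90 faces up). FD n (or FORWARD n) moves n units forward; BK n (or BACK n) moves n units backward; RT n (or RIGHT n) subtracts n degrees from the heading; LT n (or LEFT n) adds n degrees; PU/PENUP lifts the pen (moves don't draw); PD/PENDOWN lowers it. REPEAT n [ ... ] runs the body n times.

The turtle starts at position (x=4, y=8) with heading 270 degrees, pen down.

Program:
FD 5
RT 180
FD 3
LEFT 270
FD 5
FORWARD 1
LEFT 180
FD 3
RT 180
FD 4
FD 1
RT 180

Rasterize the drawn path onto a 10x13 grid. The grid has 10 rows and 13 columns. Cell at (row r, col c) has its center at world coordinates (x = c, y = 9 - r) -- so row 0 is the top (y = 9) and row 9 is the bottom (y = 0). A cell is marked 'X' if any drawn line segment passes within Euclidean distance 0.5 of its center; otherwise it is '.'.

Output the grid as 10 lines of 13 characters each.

Answer: .............
....X........
....X........
....XXXXXXXXX
....X........
....X........
....X........
.............
.............
.............

Derivation:
Segment 0: (4,8) -> (4,3)
Segment 1: (4,3) -> (4,6)
Segment 2: (4,6) -> (9,6)
Segment 3: (9,6) -> (10,6)
Segment 4: (10,6) -> (7,6)
Segment 5: (7,6) -> (11,6)
Segment 6: (11,6) -> (12,6)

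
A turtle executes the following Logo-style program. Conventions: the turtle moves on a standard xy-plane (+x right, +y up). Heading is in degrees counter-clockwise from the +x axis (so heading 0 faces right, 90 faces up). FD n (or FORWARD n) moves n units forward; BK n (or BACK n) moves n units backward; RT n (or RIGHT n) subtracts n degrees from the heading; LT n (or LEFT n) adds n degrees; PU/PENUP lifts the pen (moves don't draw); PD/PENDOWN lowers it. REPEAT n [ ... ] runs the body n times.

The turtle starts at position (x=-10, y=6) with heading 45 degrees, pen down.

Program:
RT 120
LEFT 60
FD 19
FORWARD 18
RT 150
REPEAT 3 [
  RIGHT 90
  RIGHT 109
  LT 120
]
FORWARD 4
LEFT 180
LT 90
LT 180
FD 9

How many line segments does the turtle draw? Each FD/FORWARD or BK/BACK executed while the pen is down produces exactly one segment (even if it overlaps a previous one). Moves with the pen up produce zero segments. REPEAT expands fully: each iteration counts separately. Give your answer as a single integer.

Executing turtle program step by step:
Start: pos=(-10,6), heading=45, pen down
RT 120: heading 45 -> 285
LT 60: heading 285 -> 345
FD 19: (-10,6) -> (8.353,1.082) [heading=345, draw]
FD 18: (8.353,1.082) -> (25.739,-3.576) [heading=345, draw]
RT 150: heading 345 -> 195
REPEAT 3 [
  -- iteration 1/3 --
  RT 90: heading 195 -> 105
  RT 109: heading 105 -> 356
  LT 120: heading 356 -> 116
  -- iteration 2/3 --
  RT 90: heading 116 -> 26
  RT 109: heading 26 -> 277
  LT 120: heading 277 -> 37
  -- iteration 3/3 --
  RT 90: heading 37 -> 307
  RT 109: heading 307 -> 198
  LT 120: heading 198 -> 318
]
FD 4: (25.739,-3.576) -> (28.712,-6.253) [heading=318, draw]
LT 180: heading 318 -> 138
LT 90: heading 138 -> 228
LT 180: heading 228 -> 48
FD 9: (28.712,-6.253) -> (34.734,0.435) [heading=48, draw]
Final: pos=(34.734,0.435), heading=48, 4 segment(s) drawn
Segments drawn: 4

Answer: 4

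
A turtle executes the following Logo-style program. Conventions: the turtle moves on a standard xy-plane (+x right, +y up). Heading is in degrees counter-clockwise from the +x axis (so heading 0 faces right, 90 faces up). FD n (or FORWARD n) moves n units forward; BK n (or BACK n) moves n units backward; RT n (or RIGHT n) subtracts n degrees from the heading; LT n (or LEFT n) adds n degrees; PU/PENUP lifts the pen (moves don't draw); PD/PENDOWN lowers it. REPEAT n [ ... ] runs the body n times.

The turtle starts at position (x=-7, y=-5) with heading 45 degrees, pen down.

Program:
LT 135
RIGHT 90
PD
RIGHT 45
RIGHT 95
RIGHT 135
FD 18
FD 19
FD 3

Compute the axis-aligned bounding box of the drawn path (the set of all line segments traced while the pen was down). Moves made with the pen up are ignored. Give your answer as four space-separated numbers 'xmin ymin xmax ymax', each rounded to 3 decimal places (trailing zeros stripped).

Executing turtle program step by step:
Start: pos=(-7,-5), heading=45, pen down
LT 135: heading 45 -> 180
RT 90: heading 180 -> 90
PD: pen down
RT 45: heading 90 -> 45
RT 95: heading 45 -> 310
RT 135: heading 310 -> 175
FD 18: (-7,-5) -> (-24.932,-3.431) [heading=175, draw]
FD 19: (-24.932,-3.431) -> (-43.859,-1.775) [heading=175, draw]
FD 3: (-43.859,-1.775) -> (-46.848,-1.514) [heading=175, draw]
Final: pos=(-46.848,-1.514), heading=175, 3 segment(s) drawn

Segment endpoints: x in {-46.848, -43.859, -24.932, -7}, y in {-5, -3.431, -1.775, -1.514}
xmin=-46.848, ymin=-5, xmax=-7, ymax=-1.514

Answer: -46.848 -5 -7 -1.514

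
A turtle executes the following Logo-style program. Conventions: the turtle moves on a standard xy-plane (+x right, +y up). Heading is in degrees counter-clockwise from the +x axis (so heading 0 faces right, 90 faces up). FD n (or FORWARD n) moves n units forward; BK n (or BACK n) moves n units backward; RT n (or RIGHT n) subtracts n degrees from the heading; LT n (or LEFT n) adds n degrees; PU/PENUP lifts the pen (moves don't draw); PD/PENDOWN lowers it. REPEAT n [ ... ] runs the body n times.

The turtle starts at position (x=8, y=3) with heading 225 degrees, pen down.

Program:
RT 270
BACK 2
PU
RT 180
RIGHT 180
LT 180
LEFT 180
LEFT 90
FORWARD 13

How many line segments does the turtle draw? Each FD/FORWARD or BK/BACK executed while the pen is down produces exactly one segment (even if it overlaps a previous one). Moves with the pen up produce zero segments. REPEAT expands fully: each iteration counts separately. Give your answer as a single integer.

Executing turtle program step by step:
Start: pos=(8,3), heading=225, pen down
RT 270: heading 225 -> 315
BK 2: (8,3) -> (6.586,4.414) [heading=315, draw]
PU: pen up
RT 180: heading 315 -> 135
RT 180: heading 135 -> 315
LT 180: heading 315 -> 135
LT 180: heading 135 -> 315
LT 90: heading 315 -> 45
FD 13: (6.586,4.414) -> (15.778,13.607) [heading=45, move]
Final: pos=(15.778,13.607), heading=45, 1 segment(s) drawn
Segments drawn: 1

Answer: 1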